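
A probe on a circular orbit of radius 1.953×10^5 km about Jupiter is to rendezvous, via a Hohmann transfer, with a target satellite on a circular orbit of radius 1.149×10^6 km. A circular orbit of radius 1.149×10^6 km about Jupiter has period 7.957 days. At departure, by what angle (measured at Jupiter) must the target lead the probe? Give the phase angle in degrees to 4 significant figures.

φ = 99.46°

From Kepler's third law T² = 4π²r³/μ at r = 1.149×10^6 km, T = 7.957 days = 7.957 × 86400 s = 6.874848×10^5 s: μ = 4π²r³/T² = 1.26705×10^8 km³/s².
Transfer-ellipse semi-major axis a_t = (r₁ + r₂)/2 = (1.953×10^5 + 1.149×10^6)/2 = 6.7215×10^5 km.
Transfer time t = π√(a_t³/μ) = 1.537986×10^5 s.
The target's mean motion on its circular orbit is ω₂ = √(μ/r₂³) = 9.139381×10^-6 rad/s.
Angle swept by the target during transfer: ω₂·t = 1.40562 rad = 80.54°.
The probe traverses 180° on the transfer ellipse, so the target must lead by 180° − 80.54° = 99.46°.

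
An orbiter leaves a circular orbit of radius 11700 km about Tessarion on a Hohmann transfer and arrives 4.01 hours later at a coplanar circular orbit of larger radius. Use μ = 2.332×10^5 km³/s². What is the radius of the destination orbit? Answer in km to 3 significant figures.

r₂ = 22300 km

Transfer time t = 4.01 hours = 14436 s, and t = π√(a_t³/μ).
So a_t = (μ t²/π²)^(1/3) = (2.332×10^5 × (14436)² / π²)^(1/3) = 17013 km.
Since a_t = (r₁ + r₂)/2, r₂ = 2a_t − r₁ = 2×17013 − 11700 = 22326 km.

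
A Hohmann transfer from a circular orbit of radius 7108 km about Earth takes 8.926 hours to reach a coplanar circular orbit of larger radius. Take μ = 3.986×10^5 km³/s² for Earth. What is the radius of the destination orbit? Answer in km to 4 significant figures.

r₂ = 62250 km

Transfer time t = 8.926 hours = 32133.6 s, and t = π√(a_t³/μ).
So a_t = (μ t²/π²)^(1/3) = (3.986×10^5 × (32133.6)² / π²)^(1/3) = 34678 km.
Since a_t = (r₁ + r₂)/2, r₂ = 2a_t − r₁ = 2×34678 − 7108 = 62248 km.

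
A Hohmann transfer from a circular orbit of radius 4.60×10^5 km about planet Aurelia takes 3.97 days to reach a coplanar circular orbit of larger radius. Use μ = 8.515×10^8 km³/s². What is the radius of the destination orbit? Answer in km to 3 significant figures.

Transfer time t = 3.97 days = 3.43008×10^5 s, and t = π√(a_t³/μ).
So a_t = (μ t²/π²)^(1/3) = (8.515×10^8 × (3.43008×10^5)² / π²)^(1/3) = 2.1652×10^6 km.
Since a_t = (r₁ + r₂)/2, r₂ = 2a_t − r₁ = 2×2.1652×10^6 − 4.600×10^5 = 3.8704×10^6 km.

r₂ = 3.87×10^6 km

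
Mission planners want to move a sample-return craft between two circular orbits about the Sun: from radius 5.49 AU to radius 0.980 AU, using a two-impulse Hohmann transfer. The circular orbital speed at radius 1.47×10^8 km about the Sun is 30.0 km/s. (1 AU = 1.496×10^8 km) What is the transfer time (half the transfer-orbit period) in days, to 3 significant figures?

t = 1060 days

From the circular-orbit relation v² = μ/r at r = 1.47×10^8 km: μ = v²r = (30.0)² × 1.47×10^8 = 1.32300×10^11 km³/s².
In km: r₁ = 5.49 × 1.496×10^8 = 8.21304×10^8 km; r₂ = 0.980 × 1.496×10^8 = 1.46608×10^8 km.
The Hohmann ellipse has a_t = (r₁ + r₂)/2 = 4.83956×10^8 km.
Transfer time t = π√(a_t³/μ) = π√((4.83956×10^8)³ / 1.32300×10^11) = 9.196×10^7 s.
Converting: 9.196×10^7 s ÷ 86400 s/day = 1060 days.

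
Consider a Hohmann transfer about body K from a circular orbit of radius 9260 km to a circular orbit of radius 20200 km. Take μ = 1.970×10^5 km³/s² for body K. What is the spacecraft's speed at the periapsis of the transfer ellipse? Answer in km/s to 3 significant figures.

The Hohmann ellipse has a_t = (r₁ + r₂)/2 = 14730 km.
The periapsis of the transfer ellipse is at r = 9260 km.
Vis-viva: v = √[μ(2/r − 1/a_t)] = √[1.970×10^5 × (2/9260 − 1/14730)] = 5.401 km/s.

v = 5.40 km/s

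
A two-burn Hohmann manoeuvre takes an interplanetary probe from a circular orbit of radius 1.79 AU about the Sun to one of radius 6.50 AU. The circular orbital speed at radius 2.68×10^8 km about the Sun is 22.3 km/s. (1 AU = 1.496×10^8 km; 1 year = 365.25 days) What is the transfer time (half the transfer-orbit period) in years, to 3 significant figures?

From the circular-orbit relation v² = μ/r at r = 2.68×10^8 km: μ = v²r = (22.3)² × 2.68×10^8 = 1.33274×10^11 km³/s².
In km: r₁ = 1.79 × 1.496×10^8 = 2.67784×10^8 km; r₂ = 6.50 × 1.496×10^8 = 9.724×10^8 km.
The Hohmann ellipse has a_t = (r₁ + r₂)/2 = 6.20092×10^8 km.
Half the transfer-orbit period gives t = π√(a_t³/μ) = 1.329×10^8 s.
Converting: 1.329×10^8 s ÷ 3.15576×10^7 s/year (365.25 × 86400) = 4.21 years.

t = 4.21 years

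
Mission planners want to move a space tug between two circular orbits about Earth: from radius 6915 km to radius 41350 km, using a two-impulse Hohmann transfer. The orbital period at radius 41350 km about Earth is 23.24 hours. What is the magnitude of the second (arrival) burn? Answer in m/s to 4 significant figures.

From Kepler's third law T² = 4π²r³/μ at r = 41350 km, T = 23.24 hours = 23.24 × 3600 s = 83664 s: μ = 4π²r³/T² = 3.98758×10^5 km³/s².
Semi-major axis of the transfer orbit: a_t = (6915 + 41350)/2 = 24132.5 km.
On the circular orbit at r = 41350 km, v_c = √(μ/r) = 3.105 km/s.
Vis-viva on the transfer ellipse at r = 41350 km gives v_t = √[μ(2/r − 1/a_t)] = 1.662 km/s.
Δv₂ = |v_t − v_c| = |1.662 − 3.105| = 1.443 km/s.

Δv₂ = 1443 m/s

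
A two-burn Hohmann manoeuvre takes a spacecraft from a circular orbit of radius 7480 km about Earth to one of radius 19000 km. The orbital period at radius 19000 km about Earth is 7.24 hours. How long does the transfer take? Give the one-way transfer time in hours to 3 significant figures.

From Kepler's third law T² = 4π²r³/μ at r = 19000 km, T = 7.24 hours = 7.24 × 3600 s = 26064 s: μ = 4π²r³/T² = 3.98601×10^5 km³/s².
Semi-major axis of the transfer orbit: a_t = (7480 + 19000)/2 = 13240 km.
Transfer time t = π√(a_t³/μ) = π√((13240)³ / 3.98601×10^5) = 7581 s.
Converting: 7581 s ÷ 3600 s/hour = 2.11 hours.

t = 2.11 hours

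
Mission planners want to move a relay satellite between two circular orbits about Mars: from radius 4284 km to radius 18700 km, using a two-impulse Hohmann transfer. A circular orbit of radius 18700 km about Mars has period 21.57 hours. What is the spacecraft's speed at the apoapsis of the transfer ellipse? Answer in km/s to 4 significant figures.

From Kepler's third law T² = 4π²r³/μ at r = 18700 km, T = 21.57 hours = 21.57 × 3600 s = 77652 s: μ = 4π²r³/T² = 42813.4 km³/s².
Transfer-ellipse semi-major axis a_t = (r₁ + r₂)/2 = (4284 + 18700)/2 = 11492 km.
The apoapsis of the transfer ellipse is at r = 18700 km.
From the vis-viva equation, v = √[μ(2/r − 1/a_t)] = 0.9238 km/s.

v = 0.9238 km/s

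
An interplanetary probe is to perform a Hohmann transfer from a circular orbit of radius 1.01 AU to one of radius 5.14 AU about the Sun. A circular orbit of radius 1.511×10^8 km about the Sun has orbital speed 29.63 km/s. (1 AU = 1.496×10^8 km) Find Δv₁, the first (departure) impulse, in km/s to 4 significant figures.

Δv₁ = 8.678 km/s

From the circular-orbit relation v² = μ/r at r = 1.511×10^8 km: μ = v²r = (29.63)² × 1.511×10^8 = 1.32656×10^11 km³/s².
In km: r₁ = 1.01 × 1.496×10^8 = 1.51096×10^8 km; r₂ = 5.14 × 1.496×10^8 = 7.68944×10^8 km.
Transfer-ellipse semi-major axis a_t = (r₁ + r₂)/2 = (1.51096×10^8 + 7.68944×10^8)/2 = 4.6002×10^8 km.
Circular speed at r = 1.51096×10^8 km: v_c = √(μ/r) = 29.6304 km/s.
Transfer-orbit speed at the same r (vis-viva, a = a_t): v_t = √[μ(2/r − 1/a_t)] = 38.3086 km/s.
Δv₁ = |v_t − v_c| = |38.3086 − 29.6304| = 8.678 km/s.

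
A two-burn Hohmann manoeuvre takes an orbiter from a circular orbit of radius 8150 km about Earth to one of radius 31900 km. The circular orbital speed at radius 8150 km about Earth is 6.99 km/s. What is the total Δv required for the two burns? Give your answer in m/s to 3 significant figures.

From the circular-orbit relation v² = μ/r at r = 8150 km: μ = v²r = (6.99)² × 8150 = 3.98210×10^5 km³/s².
Transfer-ellipse semi-major axis a_t = (r₁ + r₂)/2 = (8150 + 31900)/2 = 20025 km.
At r₁ the circular-orbit speed is v₁ = √(μ/r₁) = 6.99000 km/s.
On the transfer ellipse at r₁, v² = μ(2/r − 1/a) gives v_p = √[μ(2/r₁ − 1/a_t)] = 8.82239 km/s.
First burn Δv₁ = |v_p − v₁| = 1.83239 km/s.
At r₂, v₂ = √(μ/r₂) = 3.53314 km/s.
Transfer-orbit speed at r₂: v_a = √[μ(2/r₂ − 1/a_t)] = 2.25400 km/s.
Second burn Δv₂ = |v₂ − v_a| = 1.27914 km/s.
Total Δv = Δv₁ + Δv₂ = 3.112 km/s.

Δv = 3110 m/s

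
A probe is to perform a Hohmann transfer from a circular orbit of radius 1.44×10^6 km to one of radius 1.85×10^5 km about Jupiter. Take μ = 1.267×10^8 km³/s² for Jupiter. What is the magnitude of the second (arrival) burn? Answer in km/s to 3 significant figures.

The Hohmann ellipse has a_t = (r₁ + r₂)/2 = 8.125×10^5 km.
On the circular orbit at r = 1.850×10^5 km, v_c = √(μ/r) = 26.17 km/s.
Transfer-orbit speed at the same r (vis-viva, a = a_t): v_t = √[μ(2/r − 1/a_t)] = 34.84 km/s.
Δv₂ = |v_t − v_c| = |34.84 − 26.17| = 8.670 km/s.

Δv₂ = 8.67 km/s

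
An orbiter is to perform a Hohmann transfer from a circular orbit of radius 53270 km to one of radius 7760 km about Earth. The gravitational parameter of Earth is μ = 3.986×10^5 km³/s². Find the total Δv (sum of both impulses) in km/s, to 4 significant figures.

Δv = 3.658 km/s

Transfer-ellipse semi-major axis a_t = (r₁ + r₂)/2 = (53270 + 7760)/2 = 30515 km.
At r₁ the circular-orbit speed is v₁ = √(μ/r₁) = 2.735 km/s.
Transfer-orbit speed at r₁ (vis-viva equation): v_a = √[μ(2/r₁ − 1/a_t)] = 1.379 km/s.
First burn Δv₁ = |v_a − v₁| = 1.356 km/s.
Circular speed at r₂: v₂ = √(μ/r₂) = 7.167 km/s.
Transfer-orbit speed at r₂: v_p = √[μ(2/r₂ − 1/a_t)] = 9.469 km/s.
Second burn Δv₂ = |v₂ − v_p| = 2.302 km/s.
Total Δv = Δv₁ + Δv₂ = 3.658 km/s.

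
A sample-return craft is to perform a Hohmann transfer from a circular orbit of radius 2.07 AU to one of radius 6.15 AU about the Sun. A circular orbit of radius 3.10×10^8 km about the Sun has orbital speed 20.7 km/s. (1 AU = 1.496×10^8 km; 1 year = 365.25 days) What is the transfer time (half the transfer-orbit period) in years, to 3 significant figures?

t = 4.16 years

From the circular-orbit relation v² = μ/r at r = 3.10×10^8 km: μ = v²r = (20.7)² × 3.10×10^8 = 1.32832×10^11 km³/s².
In km: r₁ = 2.07 × 1.496×10^8 = 3.09672×10^8 km; r₂ = 6.15 × 1.496×10^8 = 9.2004×10^8 km.
Transfer-ellipse semi-major axis a_t = (r₁ + r₂)/2 = (3.09672×10^8 + 9.2004×10^8)/2 = 6.14856×10^8 km.
Half the transfer-orbit period gives t = π√(a_t³/μ) = 1.314×10^8 s.
Converting: 1.314×10^8 s ÷ 3.15576×10^7 s/year (365.25 × 86400) = 4.16 years.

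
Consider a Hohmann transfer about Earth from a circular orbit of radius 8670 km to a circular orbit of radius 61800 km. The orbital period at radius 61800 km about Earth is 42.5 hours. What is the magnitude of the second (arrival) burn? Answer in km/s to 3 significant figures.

From Kepler's third law T² = 4π²r³/μ at r = 61800 km, T = 42.5 hours = 42.5 × 3600 s = 1.530×10^5 s: μ = 4π²r³/T² = 3.98054×10^5 km³/s².
Semi-major axis of the transfer orbit: a_t = (8670 + 61800)/2 = 35235 km.
Circular speed at r = 61800 km: v_c = √(μ/r) = 2.538 km/s.
Transfer-orbit speed at the same r (vis-viva, a = a_t): v_t = √[μ(2/r − 1/a_t)] = 1.259 km/s.
Δv₂ = |v_t − v_c| = |1.259 − 2.538| = 1.279 km/s.

Δv₂ = 1.28 km/s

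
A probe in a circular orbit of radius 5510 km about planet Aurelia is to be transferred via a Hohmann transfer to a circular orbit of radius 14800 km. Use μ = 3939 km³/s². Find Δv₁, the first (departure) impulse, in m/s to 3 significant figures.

Δv₁ = 175 m/s

The Hohmann ellipse has a_t = (r₁ + r₂)/2 = 10155 km.
On the circular orbit at r = 5510 km, v_c = √(μ/r) = 0.84551 km/s.
Vis-viva on the transfer ellipse at r = 5510 km gives v_t = √[μ(2/r − 1/a_t)] = 1.0207 km/s.
Δv₁ = |v_t − v_c| = |1.0207 − 0.84551| = 0.1752 km/s.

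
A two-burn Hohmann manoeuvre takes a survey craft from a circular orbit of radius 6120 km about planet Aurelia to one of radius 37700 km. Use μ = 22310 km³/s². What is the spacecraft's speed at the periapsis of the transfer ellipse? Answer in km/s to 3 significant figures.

Semi-major axis of the transfer orbit: a_t = (6120 + 37700)/2 = 21910 km.
The periapsis of the transfer ellipse is at r = 6120 km.
Vis-viva: v = √[μ(2/r − 1/a_t)] = √[22310 × (2/6120 − 1/21910)] = 2.505 km/s.

v = 2.50 km/s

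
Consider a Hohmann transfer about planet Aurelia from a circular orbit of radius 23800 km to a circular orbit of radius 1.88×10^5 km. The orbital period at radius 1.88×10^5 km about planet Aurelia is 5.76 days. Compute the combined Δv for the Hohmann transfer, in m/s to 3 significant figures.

Δv = 3470 m/s

From Kepler's third law T² = 4π²r³/μ at r = 1.88×10^5 km, T = 5.76 days = 5.76 × 86400 s = 4.97664×10^5 s: μ = 4π²r³/T² = 1.05916×10^6 km³/s².
Transfer-ellipse semi-major axis a_t = (r₁ + r₂)/2 = (23800 + 1.880×10^5)/2 = 1.059×10^5 km.
Circular speed at r₁: v₁ = √(μ/r₁) = √(1.05916×10^6/23800) = 6.6710 km/s.
On the transfer ellipse at r₁, vis-viva equation gives v_p = √[μ(2/r₁ − 1/a_t)] = 8.8884 km/s.
First burn Δv₁ = |v_p − v₁| = 2.2174 km/s.
Circular speed at r₂: v₂ = √(μ/r₂) = 2.37357 km/s.
Transfer-orbit speed at r₂: v_a = √[μ(2/r₂ − 1/a_t)] = 1.12523 km/s.
Second burn Δv₂ = |v₂ − v_a| = 1.2483 km/s.
Total Δv = Δv₁ + Δv₂ = 3.466 km/s.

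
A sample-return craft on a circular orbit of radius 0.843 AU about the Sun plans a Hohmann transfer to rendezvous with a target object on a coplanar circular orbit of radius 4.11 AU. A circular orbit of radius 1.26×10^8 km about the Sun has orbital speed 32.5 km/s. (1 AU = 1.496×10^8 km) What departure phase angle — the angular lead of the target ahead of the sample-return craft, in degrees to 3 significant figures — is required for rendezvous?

From the circular-orbit relation v² = μ/r at r = 1.26×10^8 km: μ = v²r = (32.5)² × 1.26×10^8 = 1.33088×10^11 km³/s².
In km: r₁ = 0.843 × 1.496×10^8 = 1.261128×10^8 km; r₂ = 4.11 × 1.496×10^8 = 6.14856×10^8 km.
Transfer-ellipse semi-major axis a_t = (r₁ + r₂)/2 = (1.261128×10^8 + 6.14856×10^8)/2 = 3.704844×10^8 km.
Transfer time t = π√(a_t³/μ) = 6.1410×10^7 s.
Target angular speed ω₂ = √(μ/r₂³) = 2.3928×10^-8 rad/s.
Angle swept by the target during transfer: ω₂·t = 1.4694 rad = 84.19°.
Arrival is 180° from departure on the ellipse, so φ = 180° − 84.19° = 95.8°.

φ = 95.8°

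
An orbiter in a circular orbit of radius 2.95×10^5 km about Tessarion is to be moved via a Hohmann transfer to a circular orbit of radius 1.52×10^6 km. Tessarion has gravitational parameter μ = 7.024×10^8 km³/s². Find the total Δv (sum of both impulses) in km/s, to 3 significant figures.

The Hohmann ellipse has a_t = (r₁ + r₂)/2 = 9.075×10^5 km.
Circular speed at r₁: v₁ = √(μ/r₁) = √(7.024×10^8/2.950×10^5) = 48.7957 km/s.
On the transfer ellipse at r₁, vis-viva equation gives v_p = √[μ(2/r₁ − 1/a_t)] = 63.1509 km/s.
First burn Δv₁ = |v_p − v₁| = 14.36 km/s.
Circular speed at r₂: v₂ = √(μ/r₂) = 21.50 km/s.
Transfer-orbit speed at r₂: v_a = √[μ(2/r₂ − 1/a_t)] = 12.26 km/s.
Second burn Δv₂ = |v₂ − v_a| = 9.240 km/s.
Δv = Δv₁ + Δv₂ = 14.36 + 9.240 = 23.60 km/s.

Δv = 23.6 km/s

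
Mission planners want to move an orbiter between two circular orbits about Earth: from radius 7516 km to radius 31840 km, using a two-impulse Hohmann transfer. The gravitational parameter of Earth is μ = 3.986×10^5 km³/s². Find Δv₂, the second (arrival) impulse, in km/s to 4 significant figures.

Transfer-ellipse semi-major axis a_t = (r₁ + r₂)/2 = (7516 + 31840)/2 = 19678 km.
On the circular orbit at r = 31840 km, v_c = √(μ/r) = 3.53820 km/s.
Vis-viva on the transfer ellipse at r = 31840 km gives v_t = √[μ(2/r − 1/a_t)] = 2.18668 km/s.
Δv₂ = |v_t − v_c| = |2.18668 − 3.53820| = 1.352 km/s.

Δv₂ = 1.352 km/s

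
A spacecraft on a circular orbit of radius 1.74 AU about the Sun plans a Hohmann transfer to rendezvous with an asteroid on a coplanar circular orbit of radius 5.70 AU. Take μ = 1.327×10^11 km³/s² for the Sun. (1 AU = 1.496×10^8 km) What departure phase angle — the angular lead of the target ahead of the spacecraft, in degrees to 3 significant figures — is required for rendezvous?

In km: r₁ = 1.74 × 1.496×10^8 = 2.60304×10^8 km; r₂ = 5.70 × 1.496×10^8 = 8.5272×10^8 km.
Transfer-ellipse semi-major axis a_t = (r₁ + r₂)/2 = (2.60304×10^8 + 8.5272×10^8)/2 = 5.56512×10^8 km.
Transfer time t = π√(a_t³/μ) = 1.1322×10^8 s.
The target's mean motion on its circular orbit is ω₂ = √(μ/r₂³) = 1.4629×10^-8 rad/s.
Angle swept by the target during transfer: ω₂·t = 1.6563 rad = 94.90°.
The spacecraft traverses 180° on the transfer ellipse, so the target must lead by 180° − 94.90° = 85.1°.

φ = 85.1°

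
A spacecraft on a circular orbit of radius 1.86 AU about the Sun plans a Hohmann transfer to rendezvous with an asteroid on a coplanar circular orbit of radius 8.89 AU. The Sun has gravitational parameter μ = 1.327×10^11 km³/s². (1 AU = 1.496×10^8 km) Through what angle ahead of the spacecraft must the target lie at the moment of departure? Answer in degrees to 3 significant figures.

φ = 95.4°

In km: r₁ = 1.86 × 1.496×10^8 = 2.78256×10^8 km; r₂ = 8.89 × 1.496×10^8 = 1.329944×10^9 km.
The Hohmann ellipse has a_t = (r₁ + r₂)/2 = 8.041×10^8 km.
The half-period of the transfer ellipse is t = π√(a_t³/μ) = 1.9664×10^8 s.
Target angular speed ω₂ = √(μ/r₂³) = 7.5108×10^-9 rad/s.
Angle swept by the target during transfer: ω₂·t = 1.4769 rad = 84.62°.
Arrival is 180° from departure on the ellipse, so φ = 180° − 84.62° = 95.4°.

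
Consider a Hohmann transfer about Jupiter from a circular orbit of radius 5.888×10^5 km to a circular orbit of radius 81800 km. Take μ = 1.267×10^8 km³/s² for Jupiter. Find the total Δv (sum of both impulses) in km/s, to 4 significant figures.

Δv = 20.22 km/s

Semi-major axis of the transfer orbit: a_t = (5.888×10^5 + 81800)/2 = 3.353×10^5 km.
Circular speed at r₁: v₁ = √(μ/r₁) = √(1.267×10^8/5.888×10^5) = 14.669 km/s.
On the transfer ellipse at r₁, vis-viva gives v_a = √[μ(2/r₁ − 1/a_t)] = 7.2454 km/s.
First burn Δv₁ = |v_a − v₁| = 7.424 km/s.
Circular speed at r₂: v₂ = √(μ/r₂) = 39.356 km/s.
Transfer-orbit speed at r₂: v_p = √[μ(2/r₂ − 1/a_t)] = 52.153 km/s.
Second burn Δv₂ = |v₂ − v_p| = 12.80 km/s.
Total Δv = Δv₁ + Δv₂ = 20.22 km/s.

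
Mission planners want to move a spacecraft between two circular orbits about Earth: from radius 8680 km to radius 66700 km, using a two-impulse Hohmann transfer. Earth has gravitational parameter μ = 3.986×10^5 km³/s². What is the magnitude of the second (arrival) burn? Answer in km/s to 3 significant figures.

Δv₂ = 1.27 km/s

Transfer-ellipse semi-major axis a_t = (r₁ + r₂)/2 = (8680 + 66700)/2 = 37690 km.
On the circular orbit at r = 66700 km, v_c = √(μ/r) = 2.44459 km/s.
Transfer-orbit speed at the same r (vis-viva, a = a_t): v_t = √[μ(2/r − 1/a_t)] = 1.17315 km/s.
Δv₂ = |v_t − v_c| = |1.17315 − 2.44459| = 1.271 km/s.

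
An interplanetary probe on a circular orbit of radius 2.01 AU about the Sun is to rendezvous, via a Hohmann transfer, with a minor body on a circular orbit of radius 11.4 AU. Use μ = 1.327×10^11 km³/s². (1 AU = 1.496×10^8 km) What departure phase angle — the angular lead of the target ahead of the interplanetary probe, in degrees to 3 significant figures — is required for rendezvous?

In km: r₁ = 2.01 × 1.496×10^8 = 3.00696×10^8 km; r₂ = 11.4 × 1.496×10^8 = 1.70544×10^9 km.
Semi-major axis of the transfer orbit: a_t = (3.00696×10^8 + 1.70544×10^9)/2 = 1.003068×10^9 km.
The half-period of the transfer ellipse is t = π√(a_t³/μ) = 2.740×10^8 s.
Target angular speed ω₂ = √(μ/r₂³) = 5.172×10^-9 rad/s.
Angle swept by the target during transfer: ω₂·t = 1.417 rad = 81.19°.
The interplanetary probe traverses 180° on the transfer ellipse, so the target must lead by 180° − 81.19° = 98.8°.

φ = 98.8°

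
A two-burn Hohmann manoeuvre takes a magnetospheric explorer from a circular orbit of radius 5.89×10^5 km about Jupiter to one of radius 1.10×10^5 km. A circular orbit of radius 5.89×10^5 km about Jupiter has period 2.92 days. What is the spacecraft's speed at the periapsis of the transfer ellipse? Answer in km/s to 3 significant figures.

v = 44.1 km/s

From Kepler's third law T² = 4π²r³/μ at r = 5.89×10^5 km, T = 2.92 days = 2.92 × 86400 s = 2.52288×10^5 s: μ = 4π²r³/T² = 1.26740×10^8 km³/s².
Transfer-ellipse semi-major axis a_t = (r₁ + r₂)/2 = (5.890×10^5 + 1.100×10^5)/2 = 3.495×10^5 km.
The periapsis of the transfer ellipse is at r = 1.100×10^5 km.
Vis-viva: v = √[μ(2/r − 1/a_t)] = √[1.26740×10^8 × (2/1.100×10^5 − 1/3.495×10^5)] = 44.07 km/s.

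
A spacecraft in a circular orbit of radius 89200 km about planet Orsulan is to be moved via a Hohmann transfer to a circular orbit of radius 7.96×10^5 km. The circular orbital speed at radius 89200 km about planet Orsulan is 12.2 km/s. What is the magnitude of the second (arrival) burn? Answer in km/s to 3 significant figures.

Δv₂ = 2.25 km/s

From the circular-orbit relation v² = μ/r at r = 89200 km: μ = v²r = (12.2)² × 89200 = 1.32765×10^7 km³/s².
Transfer-ellipse semi-major axis a_t = (r₁ + r₂)/2 = (89200 + 7.960×10^5)/2 = 4.426×10^5 km.
Circular speed at r = 7.960×10^5 km: v_c = √(μ/r) = 4.084 km/s.
Vis-viva on the transfer ellipse at r = 7.960×10^5 km gives v_t = √[μ(2/r − 1/a_t)] = 1.833 km/s.
Δv₂ = |v_t − v_c| = |1.833 − 4.084| = 2.251 km/s.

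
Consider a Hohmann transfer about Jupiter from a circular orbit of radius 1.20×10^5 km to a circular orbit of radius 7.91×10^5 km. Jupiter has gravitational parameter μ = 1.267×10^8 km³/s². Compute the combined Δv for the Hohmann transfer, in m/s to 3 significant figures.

Δv = 16500 m/s

The Hohmann ellipse has a_t = (r₁ + r₂)/2 = 4.555×10^5 km.
At r₁ the circular-orbit speed is v₁ = √(μ/r₁) = 32.49 km/s.
On the transfer ellipse at r₁, vis-viva gives v_p = √[μ(2/r₁ − 1/a_t)] = 42.82 km/s.
First burn Δv₁ = |v_p − v₁| = 10.33 km/s.
At r₂, v₂ = √(μ/r₂) = 12.656 km/s.
Transfer-orbit speed at r₂: v_a = √[μ(2/r₂ − 1/a_t)] = 6.4960 km/s.
Second burn Δv₂ = |v₂ − v_a| = 6.160 km/s.
Total Δv = Δv₁ + Δv₂ = 16.49 km/s.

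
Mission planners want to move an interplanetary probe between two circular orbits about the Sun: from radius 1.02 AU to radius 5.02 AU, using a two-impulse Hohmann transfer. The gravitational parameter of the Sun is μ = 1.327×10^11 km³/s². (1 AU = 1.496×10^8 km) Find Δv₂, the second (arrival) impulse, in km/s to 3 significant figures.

In km: r₁ = 1.02 × 1.496×10^8 = 1.52592×10^8 km; r₂ = 5.02 × 1.496×10^8 = 7.50992×10^8 km.
Semi-major axis of the transfer orbit: a_t = (1.52592×10^8 + 7.50992×10^8)/2 = 4.51792×10^8 km.
Circular speed at r = 7.50992×10^8 km: v_c = √(μ/r) = 13.293 km/s.
Transfer-orbit speed at the same r (vis-viva, a = a_t): v_t = √[μ(2/r − 1/a_t)] = 7.7253 km/s.
Δv₂ = |v_t − v_c| = |7.7253 − 13.293| = 5.568 km/s.

Δv₂ = 5.57 km/s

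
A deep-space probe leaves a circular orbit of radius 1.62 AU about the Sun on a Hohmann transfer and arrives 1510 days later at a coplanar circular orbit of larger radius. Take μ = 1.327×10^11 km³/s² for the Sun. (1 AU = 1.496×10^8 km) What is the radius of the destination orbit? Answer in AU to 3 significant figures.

In km: r₁ = 1.62 × 1.496×10^8 = 2.42352×10^8 km.
Transfer time t = 1510 days = 1.30464×10^8 s, and t = π√(a_t³/μ).
So a_t = (μ t²/π²)^(1/3) = (1.327×10^11 × (1.30464×10^8)² / π²)^(1/3) = 6.1167×10^8 km.
Since a_t = (r₁ + r₂)/2, r₂ = 2a_t − r₁ = 2×6.1167×10^8 − 2.42352×10^8 = 9.80988×10^8 km.
In AU: r₂ = 9.80988×10^8 / 1.496×10^8 = 6.56 AU.

r₂ = 6.56 AU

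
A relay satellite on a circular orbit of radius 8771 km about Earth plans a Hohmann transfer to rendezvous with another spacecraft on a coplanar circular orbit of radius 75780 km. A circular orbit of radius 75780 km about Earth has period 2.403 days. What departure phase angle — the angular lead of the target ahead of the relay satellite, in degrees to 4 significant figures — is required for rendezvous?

φ = 105.0°

From Kepler's third law T² = 4π²r³/μ at r = 75780 km, T = 2.403 days = 2.403 × 86400 s = 2.076192×10^5 s: μ = 4π²r³/T² = 3.98555×10^5 km³/s².
Transfer-ellipse semi-major axis a_t = (r₁ + r₂)/2 = (8771 + 75780)/2 = 42275.5 km.
The half-period of the transfer ellipse is t = π√(a_t³/μ) = 43260 s.
The target's mean motion on its circular orbit is ω₂ = √(μ/r₂³) = 3.026×10^-5 rad/s.
Angle swept by the target during transfer: ω₂·t = 1.309 rad = 75.00°.
Arrival is 180° from departure on the ellipse, so φ = 180° − 75.00° = 105.0°.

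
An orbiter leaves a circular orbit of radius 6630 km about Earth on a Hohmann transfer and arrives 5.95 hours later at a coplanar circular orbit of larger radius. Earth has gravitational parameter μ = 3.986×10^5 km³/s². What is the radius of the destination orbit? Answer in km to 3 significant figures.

Transfer time t = 5.95 hours = 21420 s, and t = π√(a_t³/μ).
So a_t = (μ t²/π²)^(1/3) = (3.986×10^5 × (21420)² / π²)^(1/3) = 26462 km.
Since a_t = (r₁ + r₂)/2, r₂ = 2a_t − r₁ = 2×26462 − 6630 = 46294 km.

r₂ = 46300 km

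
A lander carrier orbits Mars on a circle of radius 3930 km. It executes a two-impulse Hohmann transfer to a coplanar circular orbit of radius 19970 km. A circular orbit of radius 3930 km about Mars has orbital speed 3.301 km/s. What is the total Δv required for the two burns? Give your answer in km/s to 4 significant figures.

Δv = 1.591 km/s

From the circular-orbit relation v² = μ/r at r = 3930 km: μ = v²r = (3.301)² × 3930 = 42823.6 km³/s².
Semi-major axis of the transfer orbit: a_t = (3930 + 19970)/2 = 11950 km.
At r₁ the circular-orbit speed is v₁ = √(μ/r₁) = 3.3010 km/s.
On the transfer ellipse at r₁, v² = μ(2/r − 1/a) gives v_p = √[μ(2/r₁ − 1/a_t)] = 4.2673 km/s.
First burn Δv₁ = |v_p − v₁| = 0.9663 km/s.
Circular speed at r₂: v₂ = √(μ/r₂) = 1.4644 km/s.
Transfer-orbit speed at r₂: v_a = √[μ(2/r₂ − 1/a_t)] = 0.83978 km/s.
Second burn Δv₂ = |v₂ − v_a| = 0.6246 km/s.
Δv = Δv₁ + Δv₂ = 0.9663 + 0.6246 = 1.591 km/s.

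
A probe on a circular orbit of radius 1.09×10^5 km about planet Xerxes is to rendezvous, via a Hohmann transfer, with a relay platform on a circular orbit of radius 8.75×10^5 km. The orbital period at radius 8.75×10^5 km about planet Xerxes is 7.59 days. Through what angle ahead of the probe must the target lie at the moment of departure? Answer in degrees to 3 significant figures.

From Kepler's third law T² = 4π²r³/μ at r = 8.75×10^5 km, T = 7.59 days = 7.59 × 86400 s = 6.55776×10^5 s: μ = 4π²r³/T² = 6.14997×10^7 km³/s².
The Hohmann ellipse has a_t = (r₁ + r₂)/2 = 4.920×10^5 km.
The half-period of the transfer ellipse is t = π√(a_t³/μ) = 1.3825×10^5 s.
Target angular speed ω₂ = √(μ/r₂³) = 9.5813×10^-6 rad/s.
Angle swept by the target during transfer: ω₂·t = 1.3246 rad = 75.89°.
Arrival is 180° from departure on the ellipse, so φ = 180° − 75.89° = 104°.

φ = 104°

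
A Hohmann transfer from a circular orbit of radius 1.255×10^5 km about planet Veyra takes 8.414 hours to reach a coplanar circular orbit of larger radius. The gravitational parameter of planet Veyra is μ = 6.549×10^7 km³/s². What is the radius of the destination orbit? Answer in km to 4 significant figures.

Transfer time t = 8.414 hours = 30290.4 s, and t = π√(a_t³/μ).
So a_t = (μ t²/π²)^(1/3) = (6.549×10^7 × (30290.4)² / π²)^(1/3) = 1.8260×10^5 km.
Since a_t = (r₁ + r₂)/2, r₂ = 2a_t − r₁ = 2×1.8260×10^5 − 1.255×10^5 = 2.397×10^5 km.

r₂ = 2.397×10^5 km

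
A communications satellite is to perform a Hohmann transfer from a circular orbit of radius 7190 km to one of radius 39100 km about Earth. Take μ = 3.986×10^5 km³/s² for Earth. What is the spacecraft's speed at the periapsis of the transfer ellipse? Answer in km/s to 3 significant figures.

v = 9.68 km/s

The Hohmann ellipse has a_t = (r₁ + r₂)/2 = 23145 km.
At periapsis, r = 7190 km.
Vis-viva: v = √[μ(2/r − 1/a_t)] = √[3.986×10^5 × (2/7190 − 1/23145)] = 9.678 km/s.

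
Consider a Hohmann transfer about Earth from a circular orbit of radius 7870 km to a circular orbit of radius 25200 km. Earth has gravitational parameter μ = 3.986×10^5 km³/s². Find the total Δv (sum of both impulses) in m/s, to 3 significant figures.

Δv = 2900 m/s

The Hohmann ellipse has a_t = (r₁ + r₂)/2 = 16535 km.
At r₁ the circular-orbit speed is v₁ = √(μ/r₁) = 7.117 km/s.
On the transfer ellipse at r₁, v² = μ(2/r − 1/a) gives v_p = √[μ(2/r₁ − 1/a_t)] = 8.786 km/s.
First burn Δv₁ = |v_p − v₁| = 1.669 km/s.
Circular speed at r₂: v₂ = √(μ/r₂) = 3.977 km/s.
Transfer-orbit speed at r₂: v_a = √[μ(2/r₂ − 1/a_t)] = 2.744 km/s.
Second burn Δv₂ = |v₂ − v_a| = 1.233 km/s.
Δv = Δv₁ + Δv₂ = 1.669 + 1.233 = 2.902 km/s.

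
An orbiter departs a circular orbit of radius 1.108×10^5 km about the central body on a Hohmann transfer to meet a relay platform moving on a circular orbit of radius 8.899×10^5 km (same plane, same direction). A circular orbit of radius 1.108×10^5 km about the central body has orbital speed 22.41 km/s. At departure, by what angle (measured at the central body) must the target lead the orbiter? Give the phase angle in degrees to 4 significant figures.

From the circular-orbit relation v² = μ/r at r = 1.108×10^5 km: μ = v²r = (22.41)² × 1.108×10^5 = 5.56447×10^7 km³/s².
Semi-major axis of the transfer orbit: a_t = (1.108×10^5 + 8.899×10^5)/2 = 5.0035×10^5 km.
Transfer time t = π√(a_t³/μ) = 1.4906×10^5 s.
The target's mean motion on its circular orbit is ω₂ = √(μ/r₂³) = 8.8859×10^-6 rad/s.
Angle swept by the target during transfer: ω₂·t = 1.3245 rad = 75.89°.
Arrival is 180° from departure on the ellipse, so φ = 180° − 75.89° = 104.1°.

φ = 104.1°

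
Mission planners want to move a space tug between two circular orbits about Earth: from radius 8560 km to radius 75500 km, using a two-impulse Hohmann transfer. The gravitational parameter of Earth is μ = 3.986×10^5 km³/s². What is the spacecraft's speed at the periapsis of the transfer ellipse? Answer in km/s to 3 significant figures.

v = 9.15 km/s

The Hohmann ellipse has a_t = (r₁ + r₂)/2 = 42030 km.
The periapsis of the transfer ellipse is at r = 8560 km.
Vis-viva: v = √[μ(2/r − 1/a_t)] = √[3.986×10^5 × (2/8560 − 1/42030)] = 9.146 km/s.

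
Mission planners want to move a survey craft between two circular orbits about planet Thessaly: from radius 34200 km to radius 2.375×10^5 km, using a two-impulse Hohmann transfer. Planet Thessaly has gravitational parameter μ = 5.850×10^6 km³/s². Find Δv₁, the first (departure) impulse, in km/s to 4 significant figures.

Transfer-ellipse semi-major axis a_t = (r₁ + r₂)/2 = (34200 + 2.375×10^5)/2 = 1.3585×10^5 km.
On the circular orbit at r = 34200 km, v_c = √(μ/r) = 13.079 km/s.
Vis-viva on the transfer ellipse at r = 34200 km gives v_t = √[μ(2/r − 1/a_t)] = 17.293 km/s.
Δv₁ = |v_t − v_c| = |17.293 − 13.079| = 4.214 km/s.

Δv₁ = 4.214 km/s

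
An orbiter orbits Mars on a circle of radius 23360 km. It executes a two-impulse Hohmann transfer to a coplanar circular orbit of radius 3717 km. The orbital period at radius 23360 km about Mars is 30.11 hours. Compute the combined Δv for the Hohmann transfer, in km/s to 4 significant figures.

Δv = 1.709 km/s

From Kepler's third law T² = 4π²r³/μ at r = 23360 km, T = 30.11 hours = 30.11 × 3600 s = 1.08396×10^5 s: μ = 4π²r³/T² = 42830.4 km³/s².
Transfer-ellipse semi-major axis a_t = (r₁ + r₂)/2 = (23360 + 3717)/2 = 13538.5 km.
Circular speed at r₁: v₁ = √(μ/r₁) = √(42830.4/23360) = 1.3541 km/s.
On the transfer ellipse at r₁, v² = μ(2/r − 1/a) gives v_a = √[μ(2/r₁ − 1/a_t)] = 0.70950 km/s.
First burn Δv₁ = |v_a − v₁| = 0.6446 km/s.
Circular speed at r₂: v₂ = √(μ/r₂) = 3.395 km/s.
Transfer-orbit speed at r₂: v_p = √[μ(2/r₂ − 1/a_t)] = 4.459 km/s.
Second burn Δv₂ = |v₂ − v_p| = 1.064 km/s.
Δv = Δv₁ + Δv₂ = 0.6446 + 1.064 = 1.709 km/s.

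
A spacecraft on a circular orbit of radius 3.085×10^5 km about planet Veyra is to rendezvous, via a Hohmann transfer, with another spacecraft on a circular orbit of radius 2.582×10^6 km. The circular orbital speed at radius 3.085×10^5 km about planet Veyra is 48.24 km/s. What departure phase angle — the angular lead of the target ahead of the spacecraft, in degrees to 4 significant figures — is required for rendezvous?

φ = 104.6°

From the circular-orbit relation v² = μ/r at r = 3.085×10^5 km: μ = v²r = (48.24)² × 3.085×10^5 = 7.17910×10^8 km³/s².
The Hohmann ellipse has a_t = (r₁ + r₂)/2 = 1.44525×10^6 km.
Transfer time t = π√(a_t³/μ) = 2.0372×10^5 s.
Target angular speed ω₂ = √(μ/r₂³) = 6.4580×10^-6 rad/s.
Angle swept by the target during transfer: ω₂·t = 1.3156 rad = 75.38°.
Arrival is 180° from departure on the ellipse, so φ = 180° − 75.38° = 104.6°.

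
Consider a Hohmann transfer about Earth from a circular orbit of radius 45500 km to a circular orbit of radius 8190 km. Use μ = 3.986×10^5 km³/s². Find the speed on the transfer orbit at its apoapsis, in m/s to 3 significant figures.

v = 1630 m/s

Transfer-ellipse semi-major axis a_t = (r₁ + r₂)/2 = (45500 + 8190)/2 = 26845 km.
At apoapsis, r = 45500 km.
From the vis-viva equation, v = √[μ(2/r − 1/a_t)] = 1.635 km/s.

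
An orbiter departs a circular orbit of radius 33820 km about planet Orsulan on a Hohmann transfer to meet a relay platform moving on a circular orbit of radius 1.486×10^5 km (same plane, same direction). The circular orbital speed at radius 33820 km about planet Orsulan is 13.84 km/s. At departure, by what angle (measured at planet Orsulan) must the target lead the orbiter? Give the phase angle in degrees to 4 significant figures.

From the circular-orbit relation v² = μ/r at r = 33820 km: μ = v²r = (13.84)² × 33820 = 6.47807×10^6 km³/s².
Semi-major axis of the transfer orbit: a_t = (33820 + 1.486×10^5)/2 = 91210 km.
Transfer time t = π√(a_t³/μ) = 34001 s.
The target's mean motion on its circular orbit is ω₂ = √(μ/r₂³) = 4.4432×10^-5 rad/s.
Angle swept by the target during transfer: ω₂·t = 1.5107 rad = 86.56°.
The orbiter traverses 180° on the transfer ellipse, so the target must lead by 180° − 86.56° = 93.44°.

φ = 93.44°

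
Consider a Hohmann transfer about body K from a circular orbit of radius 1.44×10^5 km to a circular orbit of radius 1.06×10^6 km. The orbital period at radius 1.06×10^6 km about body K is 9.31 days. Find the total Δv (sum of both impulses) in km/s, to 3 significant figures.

Δv = 11.6 km/s

From Kepler's third law T² = 4π²r³/μ at r = 1.06×10^6 km, T = 9.31 days = 9.31 × 86400 s = 8.04384×10^5 s: μ = 4π²r³/T² = 7.26692×10^7 km³/s².
The Hohmann ellipse has a_t = (r₁ + r₂)/2 = 6.020×10^5 km.
Circular speed at r₁: v₁ = √(μ/r₁) = √(7.26692×10^7/1.440×10^5) = 22.46436 km/s.
Transfer-orbit speed at r₁ (v² = μ(2/r − 1/a)): v_p = √[μ(2/r₁ − 1/a_t)] = 29.80909 km/s.
First burn Δv₁ = |v_p − v₁| = 7.34473 km/s.
Circular speed at r₂: v₂ = √(μ/r₂) = 8.27985 km/s.
Transfer-orbit speed at r₂: v_a = √[μ(2/r₂ − 1/a_t)] = 4.04954 km/s.
Second burn Δv₂ = |v₂ − v_a| = 4.23031 km/s.
Δv = Δv₁ + Δv₂ = 7.34473 + 4.23031 = 11.58 km/s.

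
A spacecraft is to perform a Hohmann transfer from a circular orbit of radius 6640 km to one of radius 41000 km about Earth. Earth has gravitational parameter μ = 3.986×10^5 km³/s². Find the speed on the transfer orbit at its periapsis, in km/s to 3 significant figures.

Semi-major axis of the transfer orbit: a_t = (6640 + 41000)/2 = 23820 km.
The periapsis of the transfer ellipse is at r = 6640 km.
Applying v² = μ(2/r − 1/a_t): v = 10.16 km/s.

v = 10.2 km/s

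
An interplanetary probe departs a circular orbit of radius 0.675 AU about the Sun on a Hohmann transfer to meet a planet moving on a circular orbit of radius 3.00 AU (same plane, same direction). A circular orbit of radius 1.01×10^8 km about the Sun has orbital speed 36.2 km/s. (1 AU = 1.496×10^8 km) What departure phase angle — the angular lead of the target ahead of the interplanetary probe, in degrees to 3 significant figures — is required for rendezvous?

From the circular-orbit relation v² = μ/r at r = 1.01×10^8 km: μ = v²r = (36.2)² × 1.01×10^8 = 1.32354×10^11 km³/s².
In km: r₁ = 0.675 × 1.496×10^8 = 1.0098×10^8 km; r₂ = 3.00 × 1.496×10^8 = 4.488×10^8 km.
Semi-major axis of the transfer orbit: a_t = (1.0098×10^8 + 4.488×10^8)/2 = 2.7489×10^8 km.
Transfer time t = π√(a_t³/μ) = 3.936×10^7 s.
The target's mean motion on its circular orbit is ω₂ = √(μ/r₂³) = 3.826×10^-8 rad/s.
Angle swept by the target during transfer: ω₂·t = 1.5059 rad = 86.28°.
The interplanetary probe traverses 180° on the transfer ellipse, so the target must lead by 180° − 86.28° = 93.7°.

φ = 93.7°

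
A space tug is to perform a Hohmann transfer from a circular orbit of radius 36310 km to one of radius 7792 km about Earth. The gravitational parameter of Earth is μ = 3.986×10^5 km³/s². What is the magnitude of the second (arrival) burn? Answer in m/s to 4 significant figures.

Δv₂ = 2026 m/s

Transfer-ellipse semi-major axis a_t = (r₁ + r₂)/2 = (36310 + 7792)/2 = 22051 km.
Circular speed at r = 7792 km: v_c = √(μ/r) = 7.152 km/s.
Transfer-orbit speed at the same r (vis-viva, a = a_t): v_t = √[μ(2/r − 1/a_t)] = 9.178 km/s.
Δv₂ = |v_t − v_c| = |9.178 − 7.152| = 2.026 km/s.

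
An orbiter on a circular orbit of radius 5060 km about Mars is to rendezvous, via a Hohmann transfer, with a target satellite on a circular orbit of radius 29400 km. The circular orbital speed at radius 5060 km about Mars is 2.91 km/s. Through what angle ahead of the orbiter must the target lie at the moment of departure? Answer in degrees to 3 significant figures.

φ = 99.2°

From the circular-orbit relation v² = μ/r at r = 5060 km: μ = v²r = (2.91)² × 5060 = 42848.6 km³/s².
Transfer-ellipse semi-major axis a_t = (r₁ + r₂)/2 = (5060 + 29400)/2 = 17230 km.
Transfer time t = π√(a_t³/μ) = 34325 s.
The target's mean motion on its circular orbit is ω₂ = √(μ/r₂³) = 4.1063×10^-5 rad/s.
Angle swept by the target during transfer: ω₂·t = 1.4095 rad = 80.76°.
The orbiter traverses 180° on the transfer ellipse, so the target must lead by 180° − 80.76° = 99.2°.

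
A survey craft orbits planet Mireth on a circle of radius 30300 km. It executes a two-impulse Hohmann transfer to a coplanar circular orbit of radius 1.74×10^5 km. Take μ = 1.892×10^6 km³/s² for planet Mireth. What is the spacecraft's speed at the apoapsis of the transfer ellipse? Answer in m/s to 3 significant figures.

The Hohmann ellipse has a_t = (r₁ + r₂)/2 = 1.0215×10^5 km.
The apoapsis of the transfer ellipse is at r = 1.740×10^5 km.
Applying v² = μ(2/r − 1/a_t): v = 1.796 km/s.

v = 1800 m/s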